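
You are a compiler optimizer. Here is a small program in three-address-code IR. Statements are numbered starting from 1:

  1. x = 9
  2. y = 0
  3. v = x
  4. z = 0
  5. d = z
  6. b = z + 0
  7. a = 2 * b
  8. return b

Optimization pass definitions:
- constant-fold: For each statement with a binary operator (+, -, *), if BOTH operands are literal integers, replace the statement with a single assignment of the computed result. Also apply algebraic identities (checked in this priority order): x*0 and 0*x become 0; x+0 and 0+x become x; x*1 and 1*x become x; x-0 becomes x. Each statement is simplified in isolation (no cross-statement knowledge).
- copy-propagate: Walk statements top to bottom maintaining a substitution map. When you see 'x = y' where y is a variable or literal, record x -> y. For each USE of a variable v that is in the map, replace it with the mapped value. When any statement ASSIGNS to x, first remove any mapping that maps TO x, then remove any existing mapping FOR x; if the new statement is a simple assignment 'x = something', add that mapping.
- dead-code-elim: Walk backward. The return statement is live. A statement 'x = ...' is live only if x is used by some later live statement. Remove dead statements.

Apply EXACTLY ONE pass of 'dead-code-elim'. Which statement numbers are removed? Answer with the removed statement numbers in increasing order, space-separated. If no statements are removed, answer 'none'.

Backward liveness scan:
Stmt 1 'x = 9': DEAD (x not in live set [])
Stmt 2 'y = 0': DEAD (y not in live set [])
Stmt 3 'v = x': DEAD (v not in live set [])
Stmt 4 'z = 0': KEEP (z is live); live-in = []
Stmt 5 'd = z': DEAD (d not in live set ['z'])
Stmt 6 'b = z + 0': KEEP (b is live); live-in = ['z']
Stmt 7 'a = 2 * b': DEAD (a not in live set ['b'])
Stmt 8 'return b': KEEP (return); live-in = ['b']
Removed statement numbers: [1, 2, 3, 5, 7]
Surviving IR:
  z = 0
  b = z + 0
  return b

Answer: 1 2 3 5 7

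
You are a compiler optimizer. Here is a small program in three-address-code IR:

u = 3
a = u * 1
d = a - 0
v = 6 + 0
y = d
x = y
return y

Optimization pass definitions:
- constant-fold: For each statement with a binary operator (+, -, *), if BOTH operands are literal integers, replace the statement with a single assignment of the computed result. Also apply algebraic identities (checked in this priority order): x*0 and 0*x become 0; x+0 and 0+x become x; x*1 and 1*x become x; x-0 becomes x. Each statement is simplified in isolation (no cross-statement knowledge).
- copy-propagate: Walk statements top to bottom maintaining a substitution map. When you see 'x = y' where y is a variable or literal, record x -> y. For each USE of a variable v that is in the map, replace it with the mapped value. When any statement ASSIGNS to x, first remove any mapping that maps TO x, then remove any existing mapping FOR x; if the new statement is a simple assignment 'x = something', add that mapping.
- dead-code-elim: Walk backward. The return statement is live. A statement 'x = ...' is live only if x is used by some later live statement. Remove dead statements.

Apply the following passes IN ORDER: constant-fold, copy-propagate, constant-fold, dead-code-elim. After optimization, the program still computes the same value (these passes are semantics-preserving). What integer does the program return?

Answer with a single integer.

Answer: 3

Derivation:
Initial IR:
  u = 3
  a = u * 1
  d = a - 0
  v = 6 + 0
  y = d
  x = y
  return y
After constant-fold (7 stmts):
  u = 3
  a = u
  d = a
  v = 6
  y = d
  x = y
  return y
After copy-propagate (7 stmts):
  u = 3
  a = 3
  d = 3
  v = 6
  y = 3
  x = 3
  return 3
After constant-fold (7 stmts):
  u = 3
  a = 3
  d = 3
  v = 6
  y = 3
  x = 3
  return 3
After dead-code-elim (1 stmts):
  return 3
Evaluate:
  u = 3  =>  u = 3
  a = u * 1  =>  a = 3
  d = a - 0  =>  d = 3
  v = 6 + 0  =>  v = 6
  y = d  =>  y = 3
  x = y  =>  x = 3
  return y = 3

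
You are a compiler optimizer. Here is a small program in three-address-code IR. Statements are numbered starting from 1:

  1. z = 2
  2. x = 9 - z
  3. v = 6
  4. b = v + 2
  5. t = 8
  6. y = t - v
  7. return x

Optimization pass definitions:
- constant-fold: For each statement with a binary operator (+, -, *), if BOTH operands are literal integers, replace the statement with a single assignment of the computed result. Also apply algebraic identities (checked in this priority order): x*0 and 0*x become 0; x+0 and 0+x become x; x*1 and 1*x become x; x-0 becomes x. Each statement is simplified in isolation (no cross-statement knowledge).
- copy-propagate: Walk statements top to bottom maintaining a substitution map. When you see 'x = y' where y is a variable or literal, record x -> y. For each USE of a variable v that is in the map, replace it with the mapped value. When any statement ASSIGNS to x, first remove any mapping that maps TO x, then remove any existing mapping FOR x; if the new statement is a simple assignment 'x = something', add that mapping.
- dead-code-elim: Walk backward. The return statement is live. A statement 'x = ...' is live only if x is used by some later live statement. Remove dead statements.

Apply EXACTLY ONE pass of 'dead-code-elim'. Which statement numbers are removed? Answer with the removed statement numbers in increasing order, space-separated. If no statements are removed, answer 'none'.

Backward liveness scan:
Stmt 1 'z = 2': KEEP (z is live); live-in = []
Stmt 2 'x = 9 - z': KEEP (x is live); live-in = ['z']
Stmt 3 'v = 6': DEAD (v not in live set ['x'])
Stmt 4 'b = v + 2': DEAD (b not in live set ['x'])
Stmt 5 't = 8': DEAD (t not in live set ['x'])
Stmt 6 'y = t - v': DEAD (y not in live set ['x'])
Stmt 7 'return x': KEEP (return); live-in = ['x']
Removed statement numbers: [3, 4, 5, 6]
Surviving IR:
  z = 2
  x = 9 - z
  return x

Answer: 3 4 5 6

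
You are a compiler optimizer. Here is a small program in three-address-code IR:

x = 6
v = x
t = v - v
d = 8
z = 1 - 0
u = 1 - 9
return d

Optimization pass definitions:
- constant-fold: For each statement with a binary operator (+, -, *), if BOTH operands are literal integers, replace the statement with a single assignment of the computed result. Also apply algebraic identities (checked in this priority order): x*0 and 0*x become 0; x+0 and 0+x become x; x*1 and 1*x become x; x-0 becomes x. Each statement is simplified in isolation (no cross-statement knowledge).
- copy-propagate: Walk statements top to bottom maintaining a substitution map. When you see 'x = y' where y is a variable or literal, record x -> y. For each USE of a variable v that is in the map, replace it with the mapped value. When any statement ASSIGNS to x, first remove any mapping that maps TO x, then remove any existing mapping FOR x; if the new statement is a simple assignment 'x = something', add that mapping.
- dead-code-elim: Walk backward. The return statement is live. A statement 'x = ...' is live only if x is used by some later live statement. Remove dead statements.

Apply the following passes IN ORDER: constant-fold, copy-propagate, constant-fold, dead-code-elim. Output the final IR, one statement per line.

Answer: return 8

Derivation:
Initial IR:
  x = 6
  v = x
  t = v - v
  d = 8
  z = 1 - 0
  u = 1 - 9
  return d
After constant-fold (7 stmts):
  x = 6
  v = x
  t = v - v
  d = 8
  z = 1
  u = -8
  return d
After copy-propagate (7 stmts):
  x = 6
  v = 6
  t = 6 - 6
  d = 8
  z = 1
  u = -8
  return 8
After constant-fold (7 stmts):
  x = 6
  v = 6
  t = 0
  d = 8
  z = 1
  u = -8
  return 8
After dead-code-elim (1 stmts):
  return 8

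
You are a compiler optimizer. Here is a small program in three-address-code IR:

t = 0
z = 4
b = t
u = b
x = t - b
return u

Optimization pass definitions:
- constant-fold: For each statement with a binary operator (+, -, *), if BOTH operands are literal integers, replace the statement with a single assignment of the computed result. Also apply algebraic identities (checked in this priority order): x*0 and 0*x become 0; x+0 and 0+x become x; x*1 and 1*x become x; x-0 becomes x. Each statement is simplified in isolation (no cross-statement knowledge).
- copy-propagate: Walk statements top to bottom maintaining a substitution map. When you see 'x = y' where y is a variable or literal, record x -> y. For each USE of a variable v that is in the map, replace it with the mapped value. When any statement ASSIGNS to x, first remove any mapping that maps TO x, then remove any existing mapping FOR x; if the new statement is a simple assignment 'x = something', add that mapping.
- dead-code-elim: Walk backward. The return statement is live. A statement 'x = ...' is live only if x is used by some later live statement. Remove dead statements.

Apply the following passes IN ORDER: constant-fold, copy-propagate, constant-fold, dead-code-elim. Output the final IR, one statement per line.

Answer: return 0

Derivation:
Initial IR:
  t = 0
  z = 4
  b = t
  u = b
  x = t - b
  return u
After constant-fold (6 stmts):
  t = 0
  z = 4
  b = t
  u = b
  x = t - b
  return u
After copy-propagate (6 stmts):
  t = 0
  z = 4
  b = 0
  u = 0
  x = 0 - 0
  return 0
After constant-fold (6 stmts):
  t = 0
  z = 4
  b = 0
  u = 0
  x = 0
  return 0
After dead-code-elim (1 stmts):
  return 0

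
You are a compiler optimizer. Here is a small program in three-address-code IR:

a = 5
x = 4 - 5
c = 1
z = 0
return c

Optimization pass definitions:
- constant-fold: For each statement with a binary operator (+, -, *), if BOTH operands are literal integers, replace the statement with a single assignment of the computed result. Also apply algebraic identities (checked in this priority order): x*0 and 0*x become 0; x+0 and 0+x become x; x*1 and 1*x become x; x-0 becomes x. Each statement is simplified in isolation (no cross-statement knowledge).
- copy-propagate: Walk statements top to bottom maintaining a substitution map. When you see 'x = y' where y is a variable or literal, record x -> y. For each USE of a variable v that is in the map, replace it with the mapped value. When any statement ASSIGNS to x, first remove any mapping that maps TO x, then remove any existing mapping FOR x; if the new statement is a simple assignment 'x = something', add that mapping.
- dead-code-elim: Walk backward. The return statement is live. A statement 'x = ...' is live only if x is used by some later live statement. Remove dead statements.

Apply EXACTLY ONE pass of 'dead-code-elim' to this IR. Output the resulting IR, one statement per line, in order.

Answer: c = 1
return c

Derivation:
Applying dead-code-elim statement-by-statement:
  [5] return c  -> KEEP (return); live=['c']
  [4] z = 0  -> DEAD (z not live)
  [3] c = 1  -> KEEP; live=[]
  [2] x = 4 - 5  -> DEAD (x not live)
  [1] a = 5  -> DEAD (a not live)
Result (2 stmts):
  c = 1
  return c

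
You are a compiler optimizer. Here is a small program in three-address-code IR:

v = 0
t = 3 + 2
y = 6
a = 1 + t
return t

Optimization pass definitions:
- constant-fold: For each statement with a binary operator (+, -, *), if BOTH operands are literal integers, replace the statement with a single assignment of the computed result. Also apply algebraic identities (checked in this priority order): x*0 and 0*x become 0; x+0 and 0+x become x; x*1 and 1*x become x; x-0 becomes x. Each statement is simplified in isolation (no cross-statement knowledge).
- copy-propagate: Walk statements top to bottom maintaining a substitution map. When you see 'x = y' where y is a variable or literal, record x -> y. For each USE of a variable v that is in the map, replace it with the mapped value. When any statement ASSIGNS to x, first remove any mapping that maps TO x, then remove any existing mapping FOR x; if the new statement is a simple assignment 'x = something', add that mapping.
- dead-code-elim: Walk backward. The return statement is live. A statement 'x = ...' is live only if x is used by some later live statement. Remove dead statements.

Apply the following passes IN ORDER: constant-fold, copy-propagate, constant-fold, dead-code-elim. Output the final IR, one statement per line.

Answer: return 5

Derivation:
Initial IR:
  v = 0
  t = 3 + 2
  y = 6
  a = 1 + t
  return t
After constant-fold (5 stmts):
  v = 0
  t = 5
  y = 6
  a = 1 + t
  return t
After copy-propagate (5 stmts):
  v = 0
  t = 5
  y = 6
  a = 1 + 5
  return 5
After constant-fold (5 stmts):
  v = 0
  t = 5
  y = 6
  a = 6
  return 5
After dead-code-elim (1 stmts):
  return 5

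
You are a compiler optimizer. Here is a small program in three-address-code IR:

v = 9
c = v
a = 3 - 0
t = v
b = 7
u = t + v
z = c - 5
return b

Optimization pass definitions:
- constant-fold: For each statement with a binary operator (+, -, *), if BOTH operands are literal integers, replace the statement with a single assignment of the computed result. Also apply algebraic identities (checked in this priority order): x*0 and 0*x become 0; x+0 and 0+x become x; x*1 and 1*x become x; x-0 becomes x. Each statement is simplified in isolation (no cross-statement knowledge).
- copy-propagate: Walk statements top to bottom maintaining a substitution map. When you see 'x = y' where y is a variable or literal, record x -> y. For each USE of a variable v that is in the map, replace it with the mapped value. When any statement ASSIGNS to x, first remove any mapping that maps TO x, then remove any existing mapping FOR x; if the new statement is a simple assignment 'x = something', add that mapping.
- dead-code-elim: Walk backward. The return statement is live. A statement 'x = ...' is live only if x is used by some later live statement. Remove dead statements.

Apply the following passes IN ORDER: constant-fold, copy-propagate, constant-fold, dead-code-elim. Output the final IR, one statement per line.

Answer: return 7

Derivation:
Initial IR:
  v = 9
  c = v
  a = 3 - 0
  t = v
  b = 7
  u = t + v
  z = c - 5
  return b
After constant-fold (8 stmts):
  v = 9
  c = v
  a = 3
  t = v
  b = 7
  u = t + v
  z = c - 5
  return b
After copy-propagate (8 stmts):
  v = 9
  c = 9
  a = 3
  t = 9
  b = 7
  u = 9 + 9
  z = 9 - 5
  return 7
After constant-fold (8 stmts):
  v = 9
  c = 9
  a = 3
  t = 9
  b = 7
  u = 18
  z = 4
  return 7
After dead-code-elim (1 stmts):
  return 7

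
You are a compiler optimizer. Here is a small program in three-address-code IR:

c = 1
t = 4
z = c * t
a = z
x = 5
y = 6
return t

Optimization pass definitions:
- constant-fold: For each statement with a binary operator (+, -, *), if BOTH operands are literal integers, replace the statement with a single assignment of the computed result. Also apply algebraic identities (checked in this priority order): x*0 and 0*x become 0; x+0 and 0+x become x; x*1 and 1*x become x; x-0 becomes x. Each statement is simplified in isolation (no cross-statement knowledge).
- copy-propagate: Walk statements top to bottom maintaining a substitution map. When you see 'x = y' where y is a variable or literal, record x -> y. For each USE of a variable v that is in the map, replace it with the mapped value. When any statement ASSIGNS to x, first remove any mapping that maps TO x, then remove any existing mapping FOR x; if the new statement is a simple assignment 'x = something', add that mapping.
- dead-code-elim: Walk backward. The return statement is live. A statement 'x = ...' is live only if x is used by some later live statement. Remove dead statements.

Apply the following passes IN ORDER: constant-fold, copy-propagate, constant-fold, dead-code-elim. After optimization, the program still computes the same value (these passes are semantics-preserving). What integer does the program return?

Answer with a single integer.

Answer: 4

Derivation:
Initial IR:
  c = 1
  t = 4
  z = c * t
  a = z
  x = 5
  y = 6
  return t
After constant-fold (7 stmts):
  c = 1
  t = 4
  z = c * t
  a = z
  x = 5
  y = 6
  return t
After copy-propagate (7 stmts):
  c = 1
  t = 4
  z = 1 * 4
  a = z
  x = 5
  y = 6
  return 4
After constant-fold (7 stmts):
  c = 1
  t = 4
  z = 4
  a = z
  x = 5
  y = 6
  return 4
After dead-code-elim (1 stmts):
  return 4
Evaluate:
  c = 1  =>  c = 1
  t = 4  =>  t = 4
  z = c * t  =>  z = 4
  a = z  =>  a = 4
  x = 5  =>  x = 5
  y = 6  =>  y = 6
  return t = 4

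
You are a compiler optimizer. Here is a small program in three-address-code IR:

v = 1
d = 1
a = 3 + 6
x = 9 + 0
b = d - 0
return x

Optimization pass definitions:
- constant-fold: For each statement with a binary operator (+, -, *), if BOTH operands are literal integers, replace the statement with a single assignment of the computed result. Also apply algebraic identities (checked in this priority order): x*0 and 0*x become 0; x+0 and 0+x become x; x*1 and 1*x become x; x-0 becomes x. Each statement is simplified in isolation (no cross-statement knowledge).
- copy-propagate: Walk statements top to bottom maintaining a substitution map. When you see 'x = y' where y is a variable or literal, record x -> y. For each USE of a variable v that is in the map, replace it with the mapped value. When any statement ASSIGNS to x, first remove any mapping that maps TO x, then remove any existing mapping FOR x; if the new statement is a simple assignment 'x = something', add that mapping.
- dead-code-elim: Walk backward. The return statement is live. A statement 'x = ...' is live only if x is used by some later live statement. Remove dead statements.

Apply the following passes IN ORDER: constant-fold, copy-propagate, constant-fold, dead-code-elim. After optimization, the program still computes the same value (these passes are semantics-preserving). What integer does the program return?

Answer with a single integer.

Initial IR:
  v = 1
  d = 1
  a = 3 + 6
  x = 9 + 0
  b = d - 0
  return x
After constant-fold (6 stmts):
  v = 1
  d = 1
  a = 9
  x = 9
  b = d
  return x
After copy-propagate (6 stmts):
  v = 1
  d = 1
  a = 9
  x = 9
  b = 1
  return 9
After constant-fold (6 stmts):
  v = 1
  d = 1
  a = 9
  x = 9
  b = 1
  return 9
After dead-code-elim (1 stmts):
  return 9
Evaluate:
  v = 1  =>  v = 1
  d = 1  =>  d = 1
  a = 3 + 6  =>  a = 9
  x = 9 + 0  =>  x = 9
  b = d - 0  =>  b = 1
  return x = 9

Answer: 9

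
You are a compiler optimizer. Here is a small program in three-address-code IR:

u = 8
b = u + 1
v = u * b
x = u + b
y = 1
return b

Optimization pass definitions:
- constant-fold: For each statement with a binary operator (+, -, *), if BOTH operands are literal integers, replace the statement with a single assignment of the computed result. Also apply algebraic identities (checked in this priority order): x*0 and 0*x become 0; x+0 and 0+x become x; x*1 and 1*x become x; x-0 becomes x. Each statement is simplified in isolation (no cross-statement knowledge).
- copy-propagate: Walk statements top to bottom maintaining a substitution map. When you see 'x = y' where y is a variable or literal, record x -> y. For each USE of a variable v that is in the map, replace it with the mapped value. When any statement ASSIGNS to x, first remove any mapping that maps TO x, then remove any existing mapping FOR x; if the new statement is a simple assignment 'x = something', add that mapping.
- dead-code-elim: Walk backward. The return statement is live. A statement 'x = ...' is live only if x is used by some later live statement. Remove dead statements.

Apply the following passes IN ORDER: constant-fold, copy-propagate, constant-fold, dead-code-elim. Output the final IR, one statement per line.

Answer: b = 9
return b

Derivation:
Initial IR:
  u = 8
  b = u + 1
  v = u * b
  x = u + b
  y = 1
  return b
After constant-fold (6 stmts):
  u = 8
  b = u + 1
  v = u * b
  x = u + b
  y = 1
  return b
After copy-propagate (6 stmts):
  u = 8
  b = 8 + 1
  v = 8 * b
  x = 8 + b
  y = 1
  return b
After constant-fold (6 stmts):
  u = 8
  b = 9
  v = 8 * b
  x = 8 + b
  y = 1
  return b
After dead-code-elim (2 stmts):
  b = 9
  return b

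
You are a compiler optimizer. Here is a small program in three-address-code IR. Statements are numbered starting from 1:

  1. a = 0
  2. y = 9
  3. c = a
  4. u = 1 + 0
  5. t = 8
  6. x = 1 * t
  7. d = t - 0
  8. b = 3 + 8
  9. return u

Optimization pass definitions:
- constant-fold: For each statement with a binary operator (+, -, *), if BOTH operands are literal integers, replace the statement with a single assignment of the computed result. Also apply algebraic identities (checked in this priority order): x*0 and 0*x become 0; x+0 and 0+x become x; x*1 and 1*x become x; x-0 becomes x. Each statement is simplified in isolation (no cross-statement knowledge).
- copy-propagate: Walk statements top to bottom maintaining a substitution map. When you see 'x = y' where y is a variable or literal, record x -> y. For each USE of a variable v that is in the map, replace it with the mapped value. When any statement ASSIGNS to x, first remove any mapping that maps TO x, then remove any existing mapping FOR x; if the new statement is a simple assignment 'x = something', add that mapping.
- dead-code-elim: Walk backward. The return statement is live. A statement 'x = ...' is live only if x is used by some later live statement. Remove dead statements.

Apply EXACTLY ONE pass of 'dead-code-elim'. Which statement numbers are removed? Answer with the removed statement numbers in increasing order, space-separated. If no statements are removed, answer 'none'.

Backward liveness scan:
Stmt 1 'a = 0': DEAD (a not in live set [])
Stmt 2 'y = 9': DEAD (y not in live set [])
Stmt 3 'c = a': DEAD (c not in live set [])
Stmt 4 'u = 1 + 0': KEEP (u is live); live-in = []
Stmt 5 't = 8': DEAD (t not in live set ['u'])
Stmt 6 'x = 1 * t': DEAD (x not in live set ['u'])
Stmt 7 'd = t - 0': DEAD (d not in live set ['u'])
Stmt 8 'b = 3 + 8': DEAD (b not in live set ['u'])
Stmt 9 'return u': KEEP (return); live-in = ['u']
Removed statement numbers: [1, 2, 3, 5, 6, 7, 8]
Surviving IR:
  u = 1 + 0
  return u

Answer: 1 2 3 5 6 7 8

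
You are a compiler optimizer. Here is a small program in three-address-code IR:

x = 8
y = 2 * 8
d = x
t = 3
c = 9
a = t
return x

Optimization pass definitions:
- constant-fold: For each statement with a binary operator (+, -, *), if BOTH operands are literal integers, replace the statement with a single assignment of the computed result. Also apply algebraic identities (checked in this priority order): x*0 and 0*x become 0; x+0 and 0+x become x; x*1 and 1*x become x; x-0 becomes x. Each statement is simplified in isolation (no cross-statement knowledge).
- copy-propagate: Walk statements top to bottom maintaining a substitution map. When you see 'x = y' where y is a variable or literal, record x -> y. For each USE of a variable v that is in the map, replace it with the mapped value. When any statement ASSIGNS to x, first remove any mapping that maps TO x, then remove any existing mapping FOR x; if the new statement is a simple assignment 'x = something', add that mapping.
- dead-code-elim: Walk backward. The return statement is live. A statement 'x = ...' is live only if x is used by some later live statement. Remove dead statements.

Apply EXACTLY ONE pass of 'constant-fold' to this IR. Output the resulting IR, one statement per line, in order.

Applying constant-fold statement-by-statement:
  [1] x = 8  (unchanged)
  [2] y = 2 * 8  -> y = 16
  [3] d = x  (unchanged)
  [4] t = 3  (unchanged)
  [5] c = 9  (unchanged)
  [6] a = t  (unchanged)
  [7] return x  (unchanged)
Result (7 stmts):
  x = 8
  y = 16
  d = x
  t = 3
  c = 9
  a = t
  return x

Answer: x = 8
y = 16
d = x
t = 3
c = 9
a = t
return x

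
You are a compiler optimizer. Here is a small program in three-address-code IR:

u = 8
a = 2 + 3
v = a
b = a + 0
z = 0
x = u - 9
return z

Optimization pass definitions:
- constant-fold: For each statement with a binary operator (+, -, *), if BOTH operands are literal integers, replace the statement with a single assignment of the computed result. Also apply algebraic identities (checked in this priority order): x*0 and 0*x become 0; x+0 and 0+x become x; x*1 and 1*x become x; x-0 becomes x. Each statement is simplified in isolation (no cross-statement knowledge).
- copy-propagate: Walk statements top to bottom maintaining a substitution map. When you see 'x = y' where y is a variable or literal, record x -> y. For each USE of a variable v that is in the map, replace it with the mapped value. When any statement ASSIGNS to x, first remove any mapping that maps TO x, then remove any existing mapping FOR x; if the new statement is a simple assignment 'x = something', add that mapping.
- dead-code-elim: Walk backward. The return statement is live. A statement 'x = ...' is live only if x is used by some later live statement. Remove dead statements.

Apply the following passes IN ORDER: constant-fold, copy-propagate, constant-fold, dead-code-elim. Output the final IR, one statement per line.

Answer: return 0

Derivation:
Initial IR:
  u = 8
  a = 2 + 3
  v = a
  b = a + 0
  z = 0
  x = u - 9
  return z
After constant-fold (7 stmts):
  u = 8
  a = 5
  v = a
  b = a
  z = 0
  x = u - 9
  return z
After copy-propagate (7 stmts):
  u = 8
  a = 5
  v = 5
  b = 5
  z = 0
  x = 8 - 9
  return 0
After constant-fold (7 stmts):
  u = 8
  a = 5
  v = 5
  b = 5
  z = 0
  x = -1
  return 0
After dead-code-elim (1 stmts):
  return 0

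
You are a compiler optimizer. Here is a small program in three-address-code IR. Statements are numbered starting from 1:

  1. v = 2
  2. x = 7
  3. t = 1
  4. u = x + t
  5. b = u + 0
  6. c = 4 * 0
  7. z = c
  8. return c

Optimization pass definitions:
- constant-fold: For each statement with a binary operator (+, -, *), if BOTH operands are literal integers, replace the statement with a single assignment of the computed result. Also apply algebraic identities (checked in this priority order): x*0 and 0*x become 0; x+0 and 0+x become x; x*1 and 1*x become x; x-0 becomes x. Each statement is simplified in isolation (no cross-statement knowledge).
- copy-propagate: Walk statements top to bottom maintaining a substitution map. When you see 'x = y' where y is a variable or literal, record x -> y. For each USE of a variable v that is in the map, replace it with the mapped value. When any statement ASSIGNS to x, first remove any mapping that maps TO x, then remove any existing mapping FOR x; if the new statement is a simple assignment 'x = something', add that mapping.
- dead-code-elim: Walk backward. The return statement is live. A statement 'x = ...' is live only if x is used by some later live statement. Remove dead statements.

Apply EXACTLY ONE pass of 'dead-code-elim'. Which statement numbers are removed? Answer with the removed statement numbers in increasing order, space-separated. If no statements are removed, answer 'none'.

Answer: 1 2 3 4 5 7

Derivation:
Backward liveness scan:
Stmt 1 'v = 2': DEAD (v not in live set [])
Stmt 2 'x = 7': DEAD (x not in live set [])
Stmt 3 't = 1': DEAD (t not in live set [])
Stmt 4 'u = x + t': DEAD (u not in live set [])
Stmt 5 'b = u + 0': DEAD (b not in live set [])
Stmt 6 'c = 4 * 0': KEEP (c is live); live-in = []
Stmt 7 'z = c': DEAD (z not in live set ['c'])
Stmt 8 'return c': KEEP (return); live-in = ['c']
Removed statement numbers: [1, 2, 3, 4, 5, 7]
Surviving IR:
  c = 4 * 0
  return c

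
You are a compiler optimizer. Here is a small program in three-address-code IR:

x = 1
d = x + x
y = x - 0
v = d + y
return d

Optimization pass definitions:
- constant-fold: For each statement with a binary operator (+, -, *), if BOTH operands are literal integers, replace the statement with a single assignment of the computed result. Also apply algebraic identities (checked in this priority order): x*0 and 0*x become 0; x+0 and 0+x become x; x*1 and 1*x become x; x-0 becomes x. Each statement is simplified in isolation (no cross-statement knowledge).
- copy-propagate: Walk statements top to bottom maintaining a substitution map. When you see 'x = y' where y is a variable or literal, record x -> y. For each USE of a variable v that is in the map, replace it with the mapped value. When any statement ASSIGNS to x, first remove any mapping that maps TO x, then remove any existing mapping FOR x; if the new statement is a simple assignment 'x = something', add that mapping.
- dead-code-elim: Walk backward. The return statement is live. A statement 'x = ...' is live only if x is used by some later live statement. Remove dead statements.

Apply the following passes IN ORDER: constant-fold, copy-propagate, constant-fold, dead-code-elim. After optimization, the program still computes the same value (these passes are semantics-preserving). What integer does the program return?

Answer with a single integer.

Answer: 2

Derivation:
Initial IR:
  x = 1
  d = x + x
  y = x - 0
  v = d + y
  return d
After constant-fold (5 stmts):
  x = 1
  d = x + x
  y = x
  v = d + y
  return d
After copy-propagate (5 stmts):
  x = 1
  d = 1 + 1
  y = 1
  v = d + 1
  return d
After constant-fold (5 stmts):
  x = 1
  d = 2
  y = 1
  v = d + 1
  return d
After dead-code-elim (2 stmts):
  d = 2
  return d
Evaluate:
  x = 1  =>  x = 1
  d = x + x  =>  d = 2
  y = x - 0  =>  y = 1
  v = d + y  =>  v = 3
  return d = 2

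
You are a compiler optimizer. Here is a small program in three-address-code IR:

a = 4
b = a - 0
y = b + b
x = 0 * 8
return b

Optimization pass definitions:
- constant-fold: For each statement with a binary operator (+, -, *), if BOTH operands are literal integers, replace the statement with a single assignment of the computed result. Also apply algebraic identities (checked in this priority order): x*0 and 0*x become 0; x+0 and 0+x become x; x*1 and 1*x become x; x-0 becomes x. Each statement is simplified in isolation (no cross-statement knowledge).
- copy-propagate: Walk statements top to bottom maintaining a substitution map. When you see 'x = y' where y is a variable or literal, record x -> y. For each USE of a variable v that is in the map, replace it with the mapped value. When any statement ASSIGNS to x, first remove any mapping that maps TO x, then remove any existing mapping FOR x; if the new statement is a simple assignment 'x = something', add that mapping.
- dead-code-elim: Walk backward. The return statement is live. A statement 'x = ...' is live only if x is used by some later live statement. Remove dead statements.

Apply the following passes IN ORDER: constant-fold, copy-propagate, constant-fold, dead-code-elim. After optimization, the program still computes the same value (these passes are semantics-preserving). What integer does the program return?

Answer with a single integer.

Initial IR:
  a = 4
  b = a - 0
  y = b + b
  x = 0 * 8
  return b
After constant-fold (5 stmts):
  a = 4
  b = a
  y = b + b
  x = 0
  return b
After copy-propagate (5 stmts):
  a = 4
  b = 4
  y = 4 + 4
  x = 0
  return 4
After constant-fold (5 stmts):
  a = 4
  b = 4
  y = 8
  x = 0
  return 4
After dead-code-elim (1 stmts):
  return 4
Evaluate:
  a = 4  =>  a = 4
  b = a - 0  =>  b = 4
  y = b + b  =>  y = 8
  x = 0 * 8  =>  x = 0
  return b = 4

Answer: 4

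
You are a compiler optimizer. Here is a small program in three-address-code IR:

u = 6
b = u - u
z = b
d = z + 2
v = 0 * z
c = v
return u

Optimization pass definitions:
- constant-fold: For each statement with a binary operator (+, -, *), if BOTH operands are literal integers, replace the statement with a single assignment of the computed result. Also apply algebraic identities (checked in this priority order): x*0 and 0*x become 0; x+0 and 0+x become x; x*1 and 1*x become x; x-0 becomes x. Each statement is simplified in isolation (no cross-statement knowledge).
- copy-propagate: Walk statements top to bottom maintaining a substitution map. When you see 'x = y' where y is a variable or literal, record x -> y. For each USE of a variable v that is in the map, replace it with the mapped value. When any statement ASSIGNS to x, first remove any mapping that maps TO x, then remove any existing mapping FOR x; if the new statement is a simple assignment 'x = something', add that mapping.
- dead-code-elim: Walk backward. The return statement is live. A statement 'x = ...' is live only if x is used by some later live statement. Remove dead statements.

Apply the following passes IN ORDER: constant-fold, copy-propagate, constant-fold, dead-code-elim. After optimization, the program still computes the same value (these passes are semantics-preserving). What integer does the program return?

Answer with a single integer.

Initial IR:
  u = 6
  b = u - u
  z = b
  d = z + 2
  v = 0 * z
  c = v
  return u
After constant-fold (7 stmts):
  u = 6
  b = u - u
  z = b
  d = z + 2
  v = 0
  c = v
  return u
After copy-propagate (7 stmts):
  u = 6
  b = 6 - 6
  z = b
  d = b + 2
  v = 0
  c = 0
  return 6
After constant-fold (7 stmts):
  u = 6
  b = 0
  z = b
  d = b + 2
  v = 0
  c = 0
  return 6
After dead-code-elim (1 stmts):
  return 6
Evaluate:
  u = 6  =>  u = 6
  b = u - u  =>  b = 0
  z = b  =>  z = 0
  d = z + 2  =>  d = 2
  v = 0 * z  =>  v = 0
  c = v  =>  c = 0
  return u = 6

Answer: 6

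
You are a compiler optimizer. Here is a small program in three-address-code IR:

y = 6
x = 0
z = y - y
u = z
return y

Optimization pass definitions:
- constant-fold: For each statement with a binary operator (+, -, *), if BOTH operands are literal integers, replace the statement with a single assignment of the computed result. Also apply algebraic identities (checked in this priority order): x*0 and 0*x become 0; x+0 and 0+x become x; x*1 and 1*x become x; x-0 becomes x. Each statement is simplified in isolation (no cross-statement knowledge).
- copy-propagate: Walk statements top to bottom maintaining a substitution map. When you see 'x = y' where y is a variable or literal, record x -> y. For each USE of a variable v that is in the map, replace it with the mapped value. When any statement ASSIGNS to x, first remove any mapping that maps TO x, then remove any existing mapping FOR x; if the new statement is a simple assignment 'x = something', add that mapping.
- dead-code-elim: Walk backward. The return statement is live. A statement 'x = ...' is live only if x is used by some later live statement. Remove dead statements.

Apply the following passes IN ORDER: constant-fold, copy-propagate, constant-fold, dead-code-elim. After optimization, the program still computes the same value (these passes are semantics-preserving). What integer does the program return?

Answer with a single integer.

Answer: 6

Derivation:
Initial IR:
  y = 6
  x = 0
  z = y - y
  u = z
  return y
After constant-fold (5 stmts):
  y = 6
  x = 0
  z = y - y
  u = z
  return y
After copy-propagate (5 stmts):
  y = 6
  x = 0
  z = 6 - 6
  u = z
  return 6
After constant-fold (5 stmts):
  y = 6
  x = 0
  z = 0
  u = z
  return 6
After dead-code-elim (1 stmts):
  return 6
Evaluate:
  y = 6  =>  y = 6
  x = 0  =>  x = 0
  z = y - y  =>  z = 0
  u = z  =>  u = 0
  return y = 6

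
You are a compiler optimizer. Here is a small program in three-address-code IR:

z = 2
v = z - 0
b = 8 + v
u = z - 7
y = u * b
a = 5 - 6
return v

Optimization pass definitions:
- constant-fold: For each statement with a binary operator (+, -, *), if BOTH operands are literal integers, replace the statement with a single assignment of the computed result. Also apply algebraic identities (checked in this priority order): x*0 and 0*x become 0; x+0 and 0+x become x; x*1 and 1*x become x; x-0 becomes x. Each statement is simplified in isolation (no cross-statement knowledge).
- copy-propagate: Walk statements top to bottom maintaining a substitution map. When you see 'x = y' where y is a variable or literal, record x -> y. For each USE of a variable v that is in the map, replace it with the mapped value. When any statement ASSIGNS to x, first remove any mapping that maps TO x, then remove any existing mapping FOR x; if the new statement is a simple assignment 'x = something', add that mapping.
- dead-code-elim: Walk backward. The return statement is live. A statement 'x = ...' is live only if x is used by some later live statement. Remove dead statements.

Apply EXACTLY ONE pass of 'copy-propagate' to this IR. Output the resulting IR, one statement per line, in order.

Applying copy-propagate statement-by-statement:
  [1] z = 2  (unchanged)
  [2] v = z - 0  -> v = 2 - 0
  [3] b = 8 + v  (unchanged)
  [4] u = z - 7  -> u = 2 - 7
  [5] y = u * b  (unchanged)
  [6] a = 5 - 6  (unchanged)
  [7] return v  (unchanged)
Result (7 stmts):
  z = 2
  v = 2 - 0
  b = 8 + v
  u = 2 - 7
  y = u * b
  a = 5 - 6
  return v

Answer: z = 2
v = 2 - 0
b = 8 + v
u = 2 - 7
y = u * b
a = 5 - 6
return v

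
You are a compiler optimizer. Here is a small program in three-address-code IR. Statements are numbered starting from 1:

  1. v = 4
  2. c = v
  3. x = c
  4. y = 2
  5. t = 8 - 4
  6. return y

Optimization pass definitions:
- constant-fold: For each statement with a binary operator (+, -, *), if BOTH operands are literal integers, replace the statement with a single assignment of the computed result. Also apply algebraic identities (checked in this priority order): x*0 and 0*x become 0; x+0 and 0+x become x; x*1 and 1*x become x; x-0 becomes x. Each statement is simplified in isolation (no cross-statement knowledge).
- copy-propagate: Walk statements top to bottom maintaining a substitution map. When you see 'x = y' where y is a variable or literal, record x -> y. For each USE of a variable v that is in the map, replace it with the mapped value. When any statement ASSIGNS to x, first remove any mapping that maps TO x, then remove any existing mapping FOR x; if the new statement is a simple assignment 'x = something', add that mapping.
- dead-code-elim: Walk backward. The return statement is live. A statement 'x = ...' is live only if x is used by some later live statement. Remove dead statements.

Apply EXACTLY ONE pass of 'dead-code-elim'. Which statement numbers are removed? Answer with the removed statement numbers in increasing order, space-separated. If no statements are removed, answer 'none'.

Backward liveness scan:
Stmt 1 'v = 4': DEAD (v not in live set [])
Stmt 2 'c = v': DEAD (c not in live set [])
Stmt 3 'x = c': DEAD (x not in live set [])
Stmt 4 'y = 2': KEEP (y is live); live-in = []
Stmt 5 't = 8 - 4': DEAD (t not in live set ['y'])
Stmt 6 'return y': KEEP (return); live-in = ['y']
Removed statement numbers: [1, 2, 3, 5]
Surviving IR:
  y = 2
  return y

Answer: 1 2 3 5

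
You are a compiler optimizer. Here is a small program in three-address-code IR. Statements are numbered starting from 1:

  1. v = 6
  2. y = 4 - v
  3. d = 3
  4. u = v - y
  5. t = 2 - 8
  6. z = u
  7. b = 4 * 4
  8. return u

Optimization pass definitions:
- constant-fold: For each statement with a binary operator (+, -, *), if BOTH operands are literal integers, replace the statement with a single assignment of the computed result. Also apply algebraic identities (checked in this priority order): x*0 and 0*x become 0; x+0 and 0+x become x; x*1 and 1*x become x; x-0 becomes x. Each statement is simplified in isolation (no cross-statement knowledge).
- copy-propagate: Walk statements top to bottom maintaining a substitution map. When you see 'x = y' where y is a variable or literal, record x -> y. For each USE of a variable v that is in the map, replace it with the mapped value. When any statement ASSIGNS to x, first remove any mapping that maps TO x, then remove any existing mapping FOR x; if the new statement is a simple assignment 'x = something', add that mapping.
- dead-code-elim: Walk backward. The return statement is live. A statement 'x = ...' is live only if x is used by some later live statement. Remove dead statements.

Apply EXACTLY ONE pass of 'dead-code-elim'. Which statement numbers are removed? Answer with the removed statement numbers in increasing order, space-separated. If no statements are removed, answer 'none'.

Answer: 3 5 6 7

Derivation:
Backward liveness scan:
Stmt 1 'v = 6': KEEP (v is live); live-in = []
Stmt 2 'y = 4 - v': KEEP (y is live); live-in = ['v']
Stmt 3 'd = 3': DEAD (d not in live set ['v', 'y'])
Stmt 4 'u = v - y': KEEP (u is live); live-in = ['v', 'y']
Stmt 5 't = 2 - 8': DEAD (t not in live set ['u'])
Stmt 6 'z = u': DEAD (z not in live set ['u'])
Stmt 7 'b = 4 * 4': DEAD (b not in live set ['u'])
Stmt 8 'return u': KEEP (return); live-in = ['u']
Removed statement numbers: [3, 5, 6, 7]
Surviving IR:
  v = 6
  y = 4 - v
  u = v - y
  return u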